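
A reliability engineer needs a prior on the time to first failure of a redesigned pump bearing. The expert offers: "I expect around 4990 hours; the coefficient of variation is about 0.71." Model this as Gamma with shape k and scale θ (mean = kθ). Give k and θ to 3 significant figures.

k ≈ 1.98, θ ≈ 2520

For Gamma(k, scale θ): mean = kθ, variance = kθ², so CV = 1/√k.
CV = 0.71, hence k = 1/CV² = 1.98.
Then θ = mean/k = 4990/1.98 = 2520.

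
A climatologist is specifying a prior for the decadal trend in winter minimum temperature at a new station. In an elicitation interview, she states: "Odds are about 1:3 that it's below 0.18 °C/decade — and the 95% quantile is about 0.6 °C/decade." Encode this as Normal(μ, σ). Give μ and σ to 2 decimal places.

μ = 0.30, σ = 0.18

For Normal(μ,σ), the p-quantile is μ + z_p·σ. Here z_{0.25} = -0.6745, z_{0.95} = 1.645.
So 0.18 = μ − 0.6745σ and 0.6 = μ + 1.645σ.
Subtracting: σ = (0.6 − 0.18)/(1.645 − (-0.6745)) = 0.18.
Then μ = 0.18 − (-0.6745)·0.18 = 0.30.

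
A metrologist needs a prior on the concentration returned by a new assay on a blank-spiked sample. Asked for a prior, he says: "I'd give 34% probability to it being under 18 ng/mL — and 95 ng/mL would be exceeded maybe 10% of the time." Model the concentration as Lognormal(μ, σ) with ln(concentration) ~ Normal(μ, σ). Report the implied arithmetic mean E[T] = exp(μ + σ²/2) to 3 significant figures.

If T ~ Lognormal(μ,σ) then ln T ~ Normal(μ,σ), so the p-quantile of ln T is μ + z_p·σ.
ln(18) = 2.89 and ln(95) = 4.554; z_{0.34} = -0.4125, z_{0.9} = 1.282.
σ = (4.554 − 2.89)/(1.282 − (-0.4125)) = 0.982.
μ = 2.89 − (-0.4125)·0.982 = 3.295.
E[T] = exp(μ + σ²/2) = exp(3.295 + 0.4822) = 43.7 ng/mL.

E[T] ≈ 43.7 ng/mL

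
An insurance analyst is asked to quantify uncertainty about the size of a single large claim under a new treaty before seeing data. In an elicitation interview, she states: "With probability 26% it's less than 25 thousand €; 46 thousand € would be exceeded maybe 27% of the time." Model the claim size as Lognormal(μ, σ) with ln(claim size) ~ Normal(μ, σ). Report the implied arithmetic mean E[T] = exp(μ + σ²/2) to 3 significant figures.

E[T] ≈ 38.4 thousand €

If T ~ Lognormal(μ,σ) then ln T ~ Normal(μ,σ), so the p-quantile of ln T is μ + z_p·σ.
ln(25) = 3.219 and ln(46) = 3.829; z_{0.26} = -0.6433, z_{0.73} = 0.6128.
σ = (3.829 − 3.219)/(0.6128 − (-0.6433)) = 0.485.
μ = 3.219 − (-0.6433)·0.485 = 3.531.
E[T] = exp(μ + σ²/2) = exp(3.531 + 0.1178) = 38.4 thousand €.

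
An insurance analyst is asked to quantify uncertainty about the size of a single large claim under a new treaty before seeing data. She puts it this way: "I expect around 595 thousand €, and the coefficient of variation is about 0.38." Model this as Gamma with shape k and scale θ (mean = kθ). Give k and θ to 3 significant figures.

For Gamma(k, scale θ): mean = kθ, variance = kθ², so CV = 1/√k.
CV = 0.38, hence k = 1/CV² = 6.93.
Then θ = mean/k = 595/6.93 = 85.9.

k ≈ 6.93, θ ≈ 85.9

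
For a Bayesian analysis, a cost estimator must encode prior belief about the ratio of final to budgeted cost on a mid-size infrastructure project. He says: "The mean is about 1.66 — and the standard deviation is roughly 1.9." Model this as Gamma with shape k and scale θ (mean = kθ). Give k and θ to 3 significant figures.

For Gamma(k, scale θ): mean = kθ, variance = kθ², so CV = 1/√k.
CV = SD/mean = 1.9/1.66 = 1.145, hence k = 1/CV² = 0.763.
Then θ = mean/k = 1.66/0.763 = 2.17.

k ≈ 0.763, θ ≈ 2.17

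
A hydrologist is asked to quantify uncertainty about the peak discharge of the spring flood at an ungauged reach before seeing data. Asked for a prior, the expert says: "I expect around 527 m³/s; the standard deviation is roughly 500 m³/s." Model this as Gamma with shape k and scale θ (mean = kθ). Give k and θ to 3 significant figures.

k ≈ 1.11, θ ≈ 474

For Gamma(k, scale θ): mean = kθ, variance = kθ², so CV = 1/√k.
CV = SD/mean = 500/527 = 0.9488, hence k = 1/CV² = 1.11.
Then θ = mean/k = 527/1.11 = 474.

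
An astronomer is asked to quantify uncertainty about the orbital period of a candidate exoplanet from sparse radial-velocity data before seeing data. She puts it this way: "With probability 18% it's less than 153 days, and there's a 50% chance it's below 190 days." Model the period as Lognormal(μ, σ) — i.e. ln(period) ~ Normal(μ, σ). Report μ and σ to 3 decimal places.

If T ~ Lognormal(μ,σ) then ln T ~ Normal(μ,σ), so the p-quantile of ln T is μ + z_p·σ.
ln(153) = 5.03 and ln(190) = 5.247; z_{0.18} = -0.9154, z_{0.5} = 0.
σ = (5.247 − 5.03)/(0 − (-0.9154)) = 0.237.
μ = 5.03 − (-0.9154)·0.237 = 5.247.

μ ≈ 5.247, σ ≈ 0.237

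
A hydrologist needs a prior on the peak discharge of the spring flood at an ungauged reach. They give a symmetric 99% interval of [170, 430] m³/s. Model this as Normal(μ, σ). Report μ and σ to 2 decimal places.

A symmetric 99% interval runs μ ± z·σ with z = 2.576.
Half-width = 130, so σ = 130/2.576 = 50.47.
μ is the interval midpoint, 300.00.

μ = 300.00, σ = 50.47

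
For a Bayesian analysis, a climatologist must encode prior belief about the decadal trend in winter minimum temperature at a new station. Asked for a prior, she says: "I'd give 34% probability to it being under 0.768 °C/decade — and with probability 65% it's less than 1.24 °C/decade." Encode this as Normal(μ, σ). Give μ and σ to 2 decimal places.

μ = 1.01, σ = 0.59

The p-quantile of Normal(μ,σ) is μ + z_p·σ, with z_{0.34} = -0.4125 and z_{0.65} = 0.3853.
Eliminate σ: μ = (z₂·x₁ − z₁·x₂)/(z₂ − z₁) = (0.3853·0.768 − (-0.4125)·1.24)/0.7978 = 1.01.
Then σ = (x₂ − x₁)/(z₂ − z₁) = (1.24 − 0.768)/0.7978 = 0.59.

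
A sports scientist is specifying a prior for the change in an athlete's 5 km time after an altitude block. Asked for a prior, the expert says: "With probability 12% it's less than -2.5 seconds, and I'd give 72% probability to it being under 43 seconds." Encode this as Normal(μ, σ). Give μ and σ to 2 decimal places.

μ = 27.91, σ = 25.88

For Normal(μ,σ), the p-quantile is μ + z_p·σ. Here z_{0.12} = -1.175, z_{0.72} = 0.5828.
So -2.5 = μ − 1.175σ and 43 = μ + 0.5828σ.
Subtracting: σ = (43 − -2.5)/(0.5828 − (-1.175)) = 25.88.
Then μ = -2.5 − (-1.175)·25.88 = 27.91.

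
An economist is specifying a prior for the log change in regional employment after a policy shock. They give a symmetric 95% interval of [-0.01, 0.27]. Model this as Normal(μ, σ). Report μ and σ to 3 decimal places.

μ = 0.130, σ = 0.071

A symmetric 95% interval runs μ ± z·σ with z = 1.96.
Half-width = 0.14, so σ = 0.14/1.96 = 0.071.
μ is the interval midpoint, 0.130.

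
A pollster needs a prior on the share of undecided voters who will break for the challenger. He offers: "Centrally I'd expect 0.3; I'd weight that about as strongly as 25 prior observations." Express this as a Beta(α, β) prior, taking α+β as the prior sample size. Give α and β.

α = 7.5, β = 17.5

Under the effective-sample-size interpretation, Beta(α, β) has prior mean α/(α+β) and prior sample size α+β.
So α+β = 25 and α/(α+β) = 0.3, giving α = 0.3·25 = 7.5 and β = 25 − 7.5 = 17.5.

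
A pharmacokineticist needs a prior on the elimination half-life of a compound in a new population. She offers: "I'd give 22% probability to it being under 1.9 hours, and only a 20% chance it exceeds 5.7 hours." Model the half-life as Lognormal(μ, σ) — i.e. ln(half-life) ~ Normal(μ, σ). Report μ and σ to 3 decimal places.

μ ≈ 1.168, σ ≈ 0.681

If T ~ Lognormal(μ,σ) then ln T ~ Normal(μ,σ), so the p-quantile of ln T is μ + z_p·σ.
ln(1.9) = 0.6419 and ln(5.7) = 1.74; z_{0.22} = -0.7722, z_{0.8} = 0.8416.
σ = (1.74 − 0.6419)/(0.8416 − (-0.7722)) = 0.681.
μ = 0.6419 − (-0.7722)·0.681 = 1.168.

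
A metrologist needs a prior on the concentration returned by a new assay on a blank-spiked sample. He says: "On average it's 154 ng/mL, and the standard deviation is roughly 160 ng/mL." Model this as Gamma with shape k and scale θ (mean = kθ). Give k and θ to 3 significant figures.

k ≈ 0.926, θ ≈ 166

For Gamma(k, scale θ): mean = kθ, variance = kθ², so CV = 1/√k.
CV = SD/mean = 160/154 = 1.039, hence k = 1/CV² = 0.926.
Then θ = mean/k = 154/0.926 = 166.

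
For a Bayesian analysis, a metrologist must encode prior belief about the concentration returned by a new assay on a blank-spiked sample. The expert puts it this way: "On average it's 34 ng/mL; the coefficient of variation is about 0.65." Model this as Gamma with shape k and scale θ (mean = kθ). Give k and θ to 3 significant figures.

For Gamma(k, scale θ): mean = kθ, variance = kθ², so CV = 1/√k.
CV = 0.65, hence k = 1/CV² = 2.37.
Then θ = mean/k = 34/2.37 = 14.4.

k ≈ 2.37, θ ≈ 14.4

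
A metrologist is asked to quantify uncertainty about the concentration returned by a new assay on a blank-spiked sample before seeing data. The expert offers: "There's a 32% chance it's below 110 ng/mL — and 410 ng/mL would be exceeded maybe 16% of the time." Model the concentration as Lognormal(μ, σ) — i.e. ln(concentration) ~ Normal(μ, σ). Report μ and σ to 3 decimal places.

If T ~ Lognormal(μ,σ) then ln T ~ Normal(μ,σ), so the p-quantile of ln T is μ + z_p·σ.
ln(110) = 4.7 and ln(410) = 6.016; z_{0.32} = -0.4677, z_{0.84} = 0.9945.
σ = (6.016 − 4.7)/(0.9945 − (-0.4677)) = 0.900.
μ = 4.7 − (-0.4677)·0.900 = 5.121.

μ ≈ 5.121, σ ≈ 0.900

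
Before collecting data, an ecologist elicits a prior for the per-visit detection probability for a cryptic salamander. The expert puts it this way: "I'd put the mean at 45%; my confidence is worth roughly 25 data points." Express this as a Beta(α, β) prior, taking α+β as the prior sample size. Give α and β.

Under the effective-sample-size interpretation, Beta(α, β) has prior mean α/(α+β) and prior sample size α+β.
So α+β = 25 and α/(α+β) = 0.45, giving α = 0.45·25 = 11.25 and β = 25 − 11.25 = 13.75.

α = 11.25, β = 13.75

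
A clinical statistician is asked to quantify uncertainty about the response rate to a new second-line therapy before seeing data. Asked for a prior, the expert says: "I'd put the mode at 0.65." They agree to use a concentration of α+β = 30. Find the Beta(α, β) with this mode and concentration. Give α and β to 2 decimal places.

α = 19.20, β = 10.80

For α,β > 1 the Beta mode is (α−1)/(α+β−2). With α+β = 30, the mode is (α−1)/28.
Set (α−1)/28 = 0.65 → α = 1 + 0.65·28 = 19.20.
β = 30 − α = 10.80.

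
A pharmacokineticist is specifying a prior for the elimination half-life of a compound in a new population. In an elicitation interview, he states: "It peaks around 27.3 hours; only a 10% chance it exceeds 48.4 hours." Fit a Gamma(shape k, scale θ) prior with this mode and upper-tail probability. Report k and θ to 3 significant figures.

k ≈ 6.8, θ ≈ 4.71

Gamma(k,θ) with k>1 has mode (k−1)θ, so θ = 27.3/(k−1).
Need P(X < 48.4) = 0.9 with θ tied to k this way. Start at k = 2, θ = 27.3: P(X<48.4) ≈ 0.529.
Too low — raise k to concentrate. Iterating converges to k ≈ 6.8.
Then θ = 27.3/(6.8−1) ≈ 4.71.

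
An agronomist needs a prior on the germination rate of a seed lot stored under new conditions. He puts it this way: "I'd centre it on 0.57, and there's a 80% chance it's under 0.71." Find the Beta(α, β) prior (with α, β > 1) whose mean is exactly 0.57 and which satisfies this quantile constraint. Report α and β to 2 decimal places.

With mean 0.57 fixed, write α = 0.57s, β = 0.43s where s = α+β.
Need P(θ < 0.71) = 0.8 under Beta(0.57s, 0.43s). Normal approximation: (q−m)/√(m(1−m)/s) ≈ z_{0.8} = 0.842, so s ≈ 0.57·0.43·(0.842)²/(0.71−0.57)² = 8.9.
At s = 8.9: P(θ<0.71) ≈ 0.796. Adjusting to match 0.8 gives s ≈ 9.11.
So α = 0.57·9.11 ≈ 5.19, β = 0.43·9.11 ≈ 3.92.

α ≈ 5.19, β ≈ 3.92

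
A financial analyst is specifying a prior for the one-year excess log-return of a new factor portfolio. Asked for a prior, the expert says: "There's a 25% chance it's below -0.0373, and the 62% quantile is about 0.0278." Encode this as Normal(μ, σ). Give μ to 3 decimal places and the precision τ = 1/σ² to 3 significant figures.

For Normal(μ,σ), the p-quantile is μ + z_p·σ. Here z_{0.25} = -0.6745, z_{0.62} = 0.3055.
So -0.0373 = μ − 0.6745σ and 0.0278 = μ + 0.3055σ.
Subtracting: σ = (0.0278 − -0.0373)/(0.3055 − (-0.6745)) = 0.066.
Then μ = -0.0373 − (-0.6745)·0.066 = 0.008.
Precision τ = 1/σ² = 1/0.06643² = 227.

μ = 0.008, τ = 227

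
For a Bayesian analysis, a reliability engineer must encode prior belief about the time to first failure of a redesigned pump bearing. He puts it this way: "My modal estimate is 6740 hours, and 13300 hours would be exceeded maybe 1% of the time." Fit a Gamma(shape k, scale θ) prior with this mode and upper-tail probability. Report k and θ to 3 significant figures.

k ≈ 11.7, θ ≈ 632

Gamma(k,θ) with k>1 has mode (k−1)θ, so θ = 6740/(k−1).
Need P(X < 13300) = 0.99 with θ tied to k this way. Start at k = 2, θ = 6740: P(X<13300) ≈ 0.587.
Too low — raise k to concentrate. Iterating converges to k ≈ 11.7.
Then θ = 6740/(11.7−1) ≈ 632.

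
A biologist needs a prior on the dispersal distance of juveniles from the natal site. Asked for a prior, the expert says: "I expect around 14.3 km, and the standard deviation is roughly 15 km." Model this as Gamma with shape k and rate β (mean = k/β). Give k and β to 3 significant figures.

For Gamma(k, rate β): mean = k/β, variance = k/β², so CV = 1/√k.
CV = SD/mean = 15/14.3 = 1.049, hence k = 1/CV² = 0.909.
Then β = k/mean = 0.909/14.3 = 0.0636.

k ≈ 0.909, β ≈ 0.0636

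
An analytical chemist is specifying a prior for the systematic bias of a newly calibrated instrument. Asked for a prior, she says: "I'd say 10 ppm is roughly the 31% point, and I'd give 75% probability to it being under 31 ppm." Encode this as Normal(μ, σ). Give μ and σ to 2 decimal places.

The p-quantile of Normal(μ,σ) is μ + z_p·σ, with z_{0.31} = -0.4959 and z_{0.75} = 0.6745.
Eliminate σ: μ = (z₂·x₁ − z₁·x₂)/(z₂ − z₁) = (0.6745·10 − (-0.4959)·31)/1.17 = 18.90.
Then σ = (x₂ − x₁)/(z₂ − z₁) = (31 − 10)/1.17 = 17.94.

μ = 18.90, σ = 17.94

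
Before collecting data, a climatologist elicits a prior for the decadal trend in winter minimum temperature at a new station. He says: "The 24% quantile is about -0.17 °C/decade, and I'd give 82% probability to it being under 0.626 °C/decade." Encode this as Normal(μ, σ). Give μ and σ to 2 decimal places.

The p-quantile of Normal(μ,σ) is μ + z_p·σ, with z_{0.24} = -0.7063 and z_{0.82} = 0.9154.
Eliminate σ: μ = (z₂·x₁ − z₁·x₂)/(z₂ − z₁) = (0.9154·-0.17 − (-0.7063)·0.626)/1.622 = 0.18.
Then σ = (x₂ − x₁)/(z₂ − z₁) = (0.626 − -0.17)/1.622 = 0.49.

μ = 0.18, σ = 0.49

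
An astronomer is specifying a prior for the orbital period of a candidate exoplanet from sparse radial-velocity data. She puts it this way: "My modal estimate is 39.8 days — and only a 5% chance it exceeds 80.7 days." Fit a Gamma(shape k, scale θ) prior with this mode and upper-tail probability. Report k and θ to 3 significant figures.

Gamma(k,θ) with k>1 has mode (k−1)θ, so θ = 39.8/(k−1).
Need P(X < 80.7) = 0.95 with θ tied to k this way. Start at k = 2, θ = 39.8: P(X<80.7) ≈ 0.601.
Too low — raise k to concentrate. Iterating converges to k ≈ 6.54.
Then θ = 39.8/(6.54−1) ≈ 7.18.

k ≈ 6.54, θ ≈ 7.18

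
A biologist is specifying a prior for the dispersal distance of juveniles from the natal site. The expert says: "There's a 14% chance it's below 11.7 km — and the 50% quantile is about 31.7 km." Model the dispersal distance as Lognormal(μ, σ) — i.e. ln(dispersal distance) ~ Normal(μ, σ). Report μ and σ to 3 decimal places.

If T ~ Lognormal(μ,σ) then ln T ~ Normal(μ,σ), so the p-quantile of ln T is μ + z_p·σ.
ln(11.7) = 2.46 and ln(31.7) = 3.456; z_{0.14} = -1.08, z_{0.5} = 0.
σ = (3.456 − 2.46)/(0 − (-1.08)) = 0.923.
μ = 2.46 − (-1.08)·0.923 = 3.456.

μ ≈ 3.456, σ ≈ 0.923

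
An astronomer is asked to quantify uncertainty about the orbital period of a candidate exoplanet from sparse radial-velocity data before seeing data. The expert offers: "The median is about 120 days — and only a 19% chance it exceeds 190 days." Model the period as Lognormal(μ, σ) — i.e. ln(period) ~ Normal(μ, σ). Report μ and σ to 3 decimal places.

If T ~ Lognormal(μ,σ) then ln T ~ Normal(μ,σ), so the p-quantile of ln T is μ + z_p·σ.
ln(120) = 4.787 and ln(190) = 5.247; z_{0.5} = 0, z_{0.81} = 0.8779.
σ = (5.247 − 4.787)/(0.8779 − (0)) = 0.523.
μ = 4.787 − (0)·0.523 = 4.787.

μ ≈ 4.787, σ ≈ 0.523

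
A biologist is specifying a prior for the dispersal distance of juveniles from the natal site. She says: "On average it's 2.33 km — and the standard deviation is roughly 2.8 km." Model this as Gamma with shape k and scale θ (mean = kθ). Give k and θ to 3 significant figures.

k ≈ 0.692, θ ≈ 3.36

For Gamma(k, scale θ): mean = kθ, variance = kθ², so CV = 1/√k.
CV = SD/mean = 2.8/2.33 = 1.202, hence k = 1/CV² = 0.692.
Then θ = mean/k = 2.33/0.692 = 3.36.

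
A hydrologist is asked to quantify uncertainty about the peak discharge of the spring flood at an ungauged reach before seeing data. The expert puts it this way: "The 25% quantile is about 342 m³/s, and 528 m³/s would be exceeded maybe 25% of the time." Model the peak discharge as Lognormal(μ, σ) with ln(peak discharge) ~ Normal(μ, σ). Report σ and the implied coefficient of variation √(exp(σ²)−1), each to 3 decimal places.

If T ~ Lognormal(μ,σ) then ln T ~ Normal(μ,σ), so the p-quantile of ln T is μ + z_p·σ.
ln(342) = 5.835 and ln(528) = 6.269; z_{0.25} = -0.6745, z_{0.75} = 0.6745.
σ = (6.269 − 5.835)/(0.6745 − (-0.6745)) = 0.322.
μ = 5.835 − (-0.6745)·0.322 = 6.052.
CV = √(exp(σ²)−1) = √(exp(0.1036)−1) = 0.330.

σ ≈ 0.322, CV ≈ 0.330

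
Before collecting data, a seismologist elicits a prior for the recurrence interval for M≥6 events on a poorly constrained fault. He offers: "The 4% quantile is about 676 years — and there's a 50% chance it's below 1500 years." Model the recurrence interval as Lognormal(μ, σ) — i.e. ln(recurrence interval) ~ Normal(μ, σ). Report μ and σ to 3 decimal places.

μ ≈ 7.313, σ ≈ 0.455

If T ~ Lognormal(μ,σ) then ln T ~ Normal(μ,σ), so the p-quantile of ln T is μ + z_p·σ.
ln(676) = 6.516 and ln(1500) = 7.313; z_{0.04} = -1.751, z_{0.5} = 0.
σ = (7.313 − 6.516)/(0 − (-1.751)) = 0.455.
μ = 6.516 − (-1.751)·0.455 = 7.313.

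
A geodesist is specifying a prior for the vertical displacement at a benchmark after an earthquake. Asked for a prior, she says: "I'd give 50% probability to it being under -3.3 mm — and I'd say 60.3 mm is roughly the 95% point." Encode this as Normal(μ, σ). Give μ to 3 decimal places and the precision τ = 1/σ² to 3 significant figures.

μ = -3.300, τ = 0.000669

The p-quantile of Normal(μ,σ) is μ + z_p·σ, with z_{0.5} = 0 and z_{0.95} = 1.645.
Eliminate σ: μ = (z₂·x₁ − z₁·x₂)/(z₂ − z₁) = (1.645·-3.3 − (0)·60.3)/1.645 = -3.300.
Then σ = (x₂ − x₁)/(z₂ − z₁) = (60.3 − -3.3)/1.645 = 38.666.
Precision τ = 1/σ² = 1/38.67² = 0.000669.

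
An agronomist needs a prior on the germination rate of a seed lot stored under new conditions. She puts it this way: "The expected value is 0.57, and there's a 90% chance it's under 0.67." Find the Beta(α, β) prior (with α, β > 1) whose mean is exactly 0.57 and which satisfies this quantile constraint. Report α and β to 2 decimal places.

α ≈ 22.38, β ≈ 16.89

With mean 0.57 fixed, write α = 0.57s, β = 0.43s where s = α+β.
Need P(θ < 0.67) = 0.9 under Beta(0.57s, 0.43s). Normal approximation: (q−m)/√(m(1−m)/s) ≈ z_{0.9} = 1.28, so s ≈ 0.57·0.43·(1.28)²/(0.67−0.57)² = 40.3.
At s = 40.3: P(θ<0.67) ≈ 0.903. Adjusting to match 0.9 gives s ≈ 39.27.
So α = 0.57·39.27 ≈ 22.38, β = 0.43·39.27 ≈ 16.89.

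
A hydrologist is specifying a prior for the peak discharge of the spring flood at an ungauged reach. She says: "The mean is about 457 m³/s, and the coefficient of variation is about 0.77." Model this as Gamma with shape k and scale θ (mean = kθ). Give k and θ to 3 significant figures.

k ≈ 1.69, θ ≈ 271

For Gamma(k, scale θ): mean = kθ, variance = kθ², so CV = 1/√k.
CV = 0.77, hence k = 1/CV² = 1.69.
Then θ = mean/k = 457/1.69 = 271.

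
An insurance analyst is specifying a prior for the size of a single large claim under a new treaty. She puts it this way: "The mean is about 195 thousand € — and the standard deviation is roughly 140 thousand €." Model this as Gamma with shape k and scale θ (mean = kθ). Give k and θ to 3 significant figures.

For Gamma(k, scale θ): mean = kθ, variance = kθ², so CV = 1/√k.
CV = SD/mean = 140/195 = 0.7179, hence k = 1/CV² = 1.94.
Then θ = mean/k = 195/1.94 = 101.

k ≈ 1.94, θ ≈ 101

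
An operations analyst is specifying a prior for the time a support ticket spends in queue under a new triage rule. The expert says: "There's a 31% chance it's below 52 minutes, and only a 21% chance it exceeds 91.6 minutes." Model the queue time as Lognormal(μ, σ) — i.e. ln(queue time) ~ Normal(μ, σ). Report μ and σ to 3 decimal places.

μ ≈ 4.167, σ ≈ 0.435

If T ~ Lognormal(μ,σ) then ln T ~ Normal(μ,σ), so the p-quantile of ln T is μ + z_p·σ.
ln(52) = 3.951 and ln(91.6) = 4.517; z_{0.31} = -0.4959, z_{0.79} = 0.8064.
σ = (4.517 − 3.951)/(0.8064 − (-0.4959)) = 0.435.
μ = 3.951 − (-0.4959)·0.435 = 4.167.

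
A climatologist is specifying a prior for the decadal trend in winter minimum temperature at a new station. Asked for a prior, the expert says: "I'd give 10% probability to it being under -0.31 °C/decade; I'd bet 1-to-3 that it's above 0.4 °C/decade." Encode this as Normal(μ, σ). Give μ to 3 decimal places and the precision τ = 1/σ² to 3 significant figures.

μ = 0.155, τ = 7.59

The p-quantile of Normal(μ,σ) is μ + z_p·σ, with z_{0.1} = -1.282 and z_{0.75} = 0.6745.
Eliminate σ: μ = (z₂·x₁ − z₁·x₂)/(z₂ − z₁) = (0.6745·-0.31 − (-1.282)·0.4)/1.956 = 0.155.
Then σ = (x₂ − x₁)/(z₂ − z₁) = (0.4 − -0.31)/1.956 = 0.363.
Precision τ = 1/σ² = 1/0.363² = 7.59.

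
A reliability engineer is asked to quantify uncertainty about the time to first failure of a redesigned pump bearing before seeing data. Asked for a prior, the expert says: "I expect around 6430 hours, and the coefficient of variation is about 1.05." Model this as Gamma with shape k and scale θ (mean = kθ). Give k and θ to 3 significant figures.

k ≈ 0.907, θ ≈ 7090

For Gamma(k, scale θ): mean = kθ, variance = kθ², so CV = 1/√k.
CV = 1.05, hence k = 1/CV² = 0.907.
Then θ = mean/k = 6430/0.907 = 7090.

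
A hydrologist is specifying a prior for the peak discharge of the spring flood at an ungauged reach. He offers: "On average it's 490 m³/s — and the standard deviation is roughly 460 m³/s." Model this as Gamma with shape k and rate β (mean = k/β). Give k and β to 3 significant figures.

For Gamma(k, rate β): mean = k/β, variance = k/β², so CV = 1/√k.
CV = SD/mean = 460/490 = 0.9388, hence k = 1/CV² = 1.13.
Then β = k/mean = 1.13/490 = 0.00232.

k ≈ 1.13, β ≈ 0.00232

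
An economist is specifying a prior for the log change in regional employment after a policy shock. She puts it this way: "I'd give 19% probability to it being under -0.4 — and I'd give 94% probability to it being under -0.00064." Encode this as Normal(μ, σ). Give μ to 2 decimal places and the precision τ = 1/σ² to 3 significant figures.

For Normal(μ,σ), the p-quantile is μ + z_p·σ. Here z_{0.19} = -0.8779, z_{0.94} = 1.555.
So -0.4 = μ − 0.8779σ and -0.00064 = μ + 1.555σ.
Subtracting: σ = (-0.00064 − -0.4)/(1.555 − (-0.8779)) = 0.16.
Then μ = -0.4 − (-0.8779)·0.16 = -0.26.
Precision τ = 1/σ² = 1/0.1642² = 37.1.

μ = -0.26, τ = 37.1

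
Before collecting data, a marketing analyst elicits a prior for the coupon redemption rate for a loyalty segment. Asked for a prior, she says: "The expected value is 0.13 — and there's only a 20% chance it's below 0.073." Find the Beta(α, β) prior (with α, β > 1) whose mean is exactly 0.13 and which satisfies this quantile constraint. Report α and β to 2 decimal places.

With mean 0.13 fixed, write α = 0.13s, β = 0.87s where s = α+β.
Need P(θ < 0.073) = 0.2 under Beta(0.13s, 0.87s). Normal approximation: (q−m)/√(m(1−m)/s) ≈ z_{0.2} = -0.842, so s ≈ 0.13·0.87·(-0.842)²/(0.073−0.13)² = 24.7.
At s = 24.7: P(θ<0.073) ≈ 0.205. Adjusting to match 0.2 gives s ≈ 25.38.
So α = 0.13·25.38 ≈ 3.30, β = 0.87·25.38 ≈ 22.08.

α ≈ 3.30, β ≈ 22.08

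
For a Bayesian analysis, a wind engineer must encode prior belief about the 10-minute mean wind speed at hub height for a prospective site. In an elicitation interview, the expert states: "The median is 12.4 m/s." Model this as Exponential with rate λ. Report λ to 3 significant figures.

λ ≈ 0.0559

Exponential median = ln 2 / λ, so λ = ln 2 / 12.4 = 0.0559.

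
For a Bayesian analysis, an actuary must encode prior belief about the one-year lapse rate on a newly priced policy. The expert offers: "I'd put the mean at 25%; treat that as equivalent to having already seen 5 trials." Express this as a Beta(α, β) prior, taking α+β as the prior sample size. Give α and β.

Under the effective-sample-size interpretation, Beta(α, β) has prior mean α/(α+β) and prior sample size α+β.
So α+β = 5 and α/(α+β) = 0.25, giving α = 0.25·5 = 1.25 and β = 5 − 1.25 = 3.75.

α = 1.25, β = 3.75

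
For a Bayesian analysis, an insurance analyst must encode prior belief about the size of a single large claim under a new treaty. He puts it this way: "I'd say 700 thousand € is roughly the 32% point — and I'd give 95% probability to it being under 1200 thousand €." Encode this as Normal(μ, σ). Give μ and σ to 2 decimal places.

μ = 810.70, σ = 236.68

The p-quantile of Normal(μ,σ) is μ + z_p·σ, with z_{0.32} = -0.4677 and z_{0.95} = 1.645.
Eliminate σ: μ = (z₂·x₁ − z₁·x₂)/(z₂ − z₁) = (1.645·700 − (-0.4677)·1200)/2.113 = 810.70.
Then σ = (x₂ − x₁)/(z₂ − z₁) = (1200 − 700)/2.113 = 236.68.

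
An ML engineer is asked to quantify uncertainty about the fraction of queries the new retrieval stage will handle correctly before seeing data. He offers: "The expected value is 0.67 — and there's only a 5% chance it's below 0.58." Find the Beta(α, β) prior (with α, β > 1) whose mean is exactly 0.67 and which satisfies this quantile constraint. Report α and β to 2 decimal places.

α ≈ 51.71, β ≈ 25.47

With mean 0.67 fixed, write α = 0.67s, β = 0.33s where s = α+β.
Need P(θ < 0.58) = 0.05 under Beta(0.67s, 0.33s). Normal approximation: (q−m)/√(m(1−m)/s) ≈ z_{0.05} = -1.64, so s ≈ 0.67·0.33·(-1.64)²/(0.58−0.67)² = 73.9.
At s = 73.9: P(θ<0.58) ≈ 0.054. Adjusting to match 0.05 gives s ≈ 77.18.
So α = 0.67·77.18 ≈ 51.71, β = 0.33·77.18 ≈ 25.47.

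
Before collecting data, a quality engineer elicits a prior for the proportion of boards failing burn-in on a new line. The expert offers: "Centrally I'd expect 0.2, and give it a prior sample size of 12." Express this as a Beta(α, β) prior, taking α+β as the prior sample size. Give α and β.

α = 2.4, β = 9.6

Under the effective-sample-size interpretation, Beta(α, β) has prior mean α/(α+β) and prior sample size α+β.
So α+β = 12 and α/(α+β) = 0.2, giving α = 0.2·12 = 2.4 and β = 12 − 2.4 = 9.6.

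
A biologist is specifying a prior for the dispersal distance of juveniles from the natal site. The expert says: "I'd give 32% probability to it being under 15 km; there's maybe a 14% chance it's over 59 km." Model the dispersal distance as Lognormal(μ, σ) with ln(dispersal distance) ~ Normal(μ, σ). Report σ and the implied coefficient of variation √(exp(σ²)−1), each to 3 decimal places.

σ ≈ 0.885, CV ≈ 1.090

If T ~ Lognormal(μ,σ) then ln T ~ Normal(μ,σ), so the p-quantile of ln T is μ + z_p·σ.
ln(15) = 2.708 and ln(59) = 4.078; z_{0.32} = -0.4677, z_{0.86} = 1.08.
σ = (4.078 − 2.708)/(1.08 − (-0.4677)) = 0.885.
μ = 2.708 − (-0.4677)·0.885 = 3.122.
CV = √(exp(σ²)−1) = √(exp(0.7826)−1) = 1.090.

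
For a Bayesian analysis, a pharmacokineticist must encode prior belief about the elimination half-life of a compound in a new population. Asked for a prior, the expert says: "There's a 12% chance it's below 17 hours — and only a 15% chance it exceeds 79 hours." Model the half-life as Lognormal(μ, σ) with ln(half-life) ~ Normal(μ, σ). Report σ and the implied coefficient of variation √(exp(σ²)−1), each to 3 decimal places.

σ ≈ 0.695, CV ≈ 0.788

If T ~ Lognormal(μ,σ) then ln T ~ Normal(μ,σ), so the p-quantile of ln T is μ + z_p·σ.
ln(17) = 2.833 and ln(79) = 4.369; z_{0.12} = -1.175, z_{0.85} = 1.036.
σ = (4.369 − 2.833)/(1.036 − (-1.175)) = 0.695.
μ = 2.833 − (-1.175)·0.695 = 3.649.
CV = √(exp(σ²)−1) = √(exp(0.4826)−1) = 0.788.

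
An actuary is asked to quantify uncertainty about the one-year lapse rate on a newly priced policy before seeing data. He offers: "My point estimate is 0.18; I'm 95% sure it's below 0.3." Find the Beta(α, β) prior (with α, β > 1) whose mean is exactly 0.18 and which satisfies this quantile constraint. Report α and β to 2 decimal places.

With mean 0.18 fixed, write α = 0.18s, β = 0.82s where s = α+β.
Need P(θ < 0.3) = 0.95 under Beta(0.18s, 0.82s). Normal approximation: (q−m)/√(m(1−m)/s) ≈ z_{0.95} = 1.64, so s ≈ 0.18·0.82·(1.64)²/(0.3−0.18)² = 27.7.
At s = 27.7: P(θ<0.3) ≈ 0.938. Adjusting to match 0.95 gives s ≈ 32.30.
So α = 0.18·32.30 ≈ 5.81, β = 0.82·32.30 ≈ 26.48.

α ≈ 5.81, β ≈ 26.48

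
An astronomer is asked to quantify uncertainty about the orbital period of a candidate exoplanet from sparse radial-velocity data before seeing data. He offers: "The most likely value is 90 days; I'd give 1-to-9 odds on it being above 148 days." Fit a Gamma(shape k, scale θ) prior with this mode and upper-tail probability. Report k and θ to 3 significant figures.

Gamma(k,θ) with k>1 has mode (k−1)θ, so θ = 90/(k−1).
Need P(X < 148) = 0.9 with θ tied to k this way. Start at k = 2, θ = 90: P(X<148) ≈ 0.489.
Too low — raise k to concentrate. Iterating converges to k ≈ 8.62.
Then θ = 90/(8.62−1) ≈ 11.8.

k ≈ 8.62, θ ≈ 11.8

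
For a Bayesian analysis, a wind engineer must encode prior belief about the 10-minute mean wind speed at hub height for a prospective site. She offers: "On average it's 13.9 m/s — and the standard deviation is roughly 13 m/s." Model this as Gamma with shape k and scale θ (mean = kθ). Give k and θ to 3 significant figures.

For Gamma(k, scale θ): mean = kθ, variance = kθ², so CV = 1/√k.
CV = SD/mean = 13/13.9 = 0.9353, hence k = 1/CV² = 1.14.
Then θ = mean/k = 13.9/1.14 = 12.2.

k ≈ 1.14, θ ≈ 12.2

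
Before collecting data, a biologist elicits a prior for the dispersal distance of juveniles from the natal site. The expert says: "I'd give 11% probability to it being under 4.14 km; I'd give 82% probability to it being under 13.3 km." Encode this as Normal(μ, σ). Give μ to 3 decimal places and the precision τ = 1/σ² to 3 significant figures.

For Normal(μ,σ), the p-quantile is μ + z_p·σ. Here z_{0.11} = -1.227, z_{0.82} = 0.9154.
So 4.14 = μ − 1.227σ and 13.3 = μ + 0.9154σ.
Subtracting: σ = (13.3 − 4.14)/(0.9154 − (-1.227)) = 4.277.
Then μ = 4.14 − (-1.227)·4.277 = 9.385.
Precision τ = 1/σ² = 1/4.277² = 0.0547.

μ = 9.385, τ = 0.0547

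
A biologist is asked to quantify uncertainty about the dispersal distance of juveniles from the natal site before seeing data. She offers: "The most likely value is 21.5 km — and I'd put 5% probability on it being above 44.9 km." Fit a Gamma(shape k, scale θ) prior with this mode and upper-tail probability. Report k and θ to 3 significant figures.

k ≈ 6.1, θ ≈ 4.22

Gamma(k,θ) with k>1 has mode (k−1)θ, so θ = 21.5/(k−1).
Need P(X < 44.9) = 0.95 with θ tied to k this way. Start at k = 2, θ = 21.5: P(X<44.9) ≈ 0.617.
Too low — raise k to concentrate. Iterating converges to k ≈ 6.1.
Then θ = 21.5/(6.1−1) ≈ 4.22.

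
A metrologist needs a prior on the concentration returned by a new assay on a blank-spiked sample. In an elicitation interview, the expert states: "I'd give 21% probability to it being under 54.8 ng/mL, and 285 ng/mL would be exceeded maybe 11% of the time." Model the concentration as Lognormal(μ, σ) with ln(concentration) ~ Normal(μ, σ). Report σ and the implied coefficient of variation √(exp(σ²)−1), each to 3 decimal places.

If T ~ Lognormal(μ,σ) then ln T ~ Normal(μ,σ), so the p-quantile of ln T is μ + z_p·σ.
ln(54.8) = 4.004 and ln(285) = 5.652; z_{0.21} = -0.8064, z_{0.89} = 1.227.
σ = (5.652 − 4.004)/(1.227 − (-0.8064)) = 0.811.
μ = 4.004 − (-0.8064)·0.811 = 4.658.
CV = √(exp(σ²)−1) = √(exp(0.6578)−1) = 0.965.

σ ≈ 0.811, CV ≈ 0.965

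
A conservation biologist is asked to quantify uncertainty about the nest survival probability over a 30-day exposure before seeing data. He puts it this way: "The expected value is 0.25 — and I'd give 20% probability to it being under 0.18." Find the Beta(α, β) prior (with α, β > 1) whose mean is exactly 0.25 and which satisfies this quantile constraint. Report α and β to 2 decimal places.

With mean 0.25 fixed, write α = 0.25s, β = 0.75s where s = α+β.
Need P(θ < 0.18) = 0.2 under Beta(0.25s, 0.75s). Normal approximation: (q−m)/√(m(1−m)/s) ≈ z_{0.2} = -0.842, so s ≈ 0.25·0.75·(-0.842)²/(0.18−0.25)² = 27.1.
At s = 27.1: P(θ<0.18) ≈ 0.205. Adjusting to match 0.2 gives s ≈ 28.07.
So α = 0.25·28.07 ≈ 7.02, β = 0.75·28.07 ≈ 21.06.

α ≈ 7.02, β ≈ 21.06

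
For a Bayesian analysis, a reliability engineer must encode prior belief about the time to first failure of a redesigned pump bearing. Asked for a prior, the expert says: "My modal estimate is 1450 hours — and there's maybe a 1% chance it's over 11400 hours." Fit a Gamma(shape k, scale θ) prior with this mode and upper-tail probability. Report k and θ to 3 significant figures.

k ≈ 1.8, θ ≈ 1820

Gamma(k,θ) with k>1 has mode (k−1)θ, so θ = 1450/(k−1).
Need P(X < 11400) = 0.99 with θ tied to k this way. Start at k = 2, θ = 1450: P(X<11400) ≈ 0.997.
Too high — lower k to spread out. Iterating converges to k ≈ 1.8.
Then θ = 1450/(1.8−1) ≈ 1820.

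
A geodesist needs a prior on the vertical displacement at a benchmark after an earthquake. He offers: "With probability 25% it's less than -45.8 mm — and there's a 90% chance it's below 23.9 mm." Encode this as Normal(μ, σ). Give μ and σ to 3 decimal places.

The p-quantile of Normal(μ,σ) is μ + z_p·σ, with z_{0.25} = -0.6745 and z_{0.9} = 1.282.
Eliminate σ: μ = (z₂·x₁ − z₁·x₂)/(z₂ − z₁) = (1.282·-45.8 − (-0.6745)·23.9)/1.956 = -21.766.
Then σ = (x₂ − x₁)/(z₂ − z₁) = (23.9 − -45.8)/1.956 = 35.633.

μ = -21.766, σ = 35.633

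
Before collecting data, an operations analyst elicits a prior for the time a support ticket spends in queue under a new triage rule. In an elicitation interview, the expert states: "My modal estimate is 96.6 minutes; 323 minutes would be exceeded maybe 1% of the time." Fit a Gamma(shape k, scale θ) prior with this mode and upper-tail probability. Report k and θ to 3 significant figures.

Gamma(k,θ) with k>1 has mode (k−1)θ, so θ = 96.6/(k−1).
Need P(X < 323) = 0.99 with θ tied to k this way. Start at k = 2, θ = 96.6: P(X<323) ≈ 0.847.
Too low — raise k to concentrate. Iterating converges to k ≈ 4.01.
Then θ = 96.6/(4.01−1) ≈ 32.1.

k ≈ 4.01, θ ≈ 32.1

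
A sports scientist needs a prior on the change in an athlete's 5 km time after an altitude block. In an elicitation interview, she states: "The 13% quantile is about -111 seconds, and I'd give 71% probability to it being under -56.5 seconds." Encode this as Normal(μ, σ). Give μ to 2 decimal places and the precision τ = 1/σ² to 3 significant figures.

μ = -74.45, τ = 0.00095

For Normal(μ,σ), the p-quantile is μ + z_p·σ. Here z_{0.13} = -1.126, z_{0.71} = 0.5534.
So -111 = μ − 1.126σ and -56.5 = μ + 0.5534σ.
Subtracting: σ = (-56.5 − -111)/(0.5534 − (-1.126)) = 32.44.
Then μ = -111 − (-1.126)·32.44 = -74.45.
Precision τ = 1/σ² = 1/32.44² = 0.00095.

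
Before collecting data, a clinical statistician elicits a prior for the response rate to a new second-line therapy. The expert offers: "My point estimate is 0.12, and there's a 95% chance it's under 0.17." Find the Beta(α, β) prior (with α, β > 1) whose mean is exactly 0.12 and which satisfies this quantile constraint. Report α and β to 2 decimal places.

With mean 0.12 fixed, write α = 0.12s, β = 0.88s where s = α+β.
Need P(θ < 0.17) = 0.95 under Beta(0.12s, 0.88s). Normal approximation: (q−m)/√(m(1−m)/s) ≈ z_{0.95} = 1.64, so s ≈ 0.12·0.88·(1.64)²/(0.17−0.12)² = 114.3.
At s = 114.3: P(θ<0.17) ≈ 0.940. Adjusting to match 0.95 gives s ≈ 129.12.
So α = 0.12·129.12 ≈ 15.49, β = 0.88·129.12 ≈ 113.63.

α ≈ 15.49, β ≈ 113.63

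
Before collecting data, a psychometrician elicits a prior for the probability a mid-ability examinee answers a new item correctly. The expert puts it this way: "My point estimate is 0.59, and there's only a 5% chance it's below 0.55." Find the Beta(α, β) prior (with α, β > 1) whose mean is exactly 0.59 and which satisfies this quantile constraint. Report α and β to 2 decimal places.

With mean 0.59 fixed, write α = 0.59s, β = 0.41s where s = α+β.
Need P(θ < 0.55) = 0.05 under Beta(0.59s, 0.41s). Normal approximation: (q−m)/√(m(1−m)/s) ≈ z_{0.05} = -1.64, so s ≈ 0.59·0.41·(-1.64)²/(0.55−0.59)² = 409.0.
At s = 409.0: P(θ<0.55) ≈ 0.051. Adjusting to match 0.05 gives s ≈ 413.28.
So α = 0.59·413.28 ≈ 243.83, β = 0.41·413.28 ≈ 169.44.

α ≈ 243.83, β ≈ 169.44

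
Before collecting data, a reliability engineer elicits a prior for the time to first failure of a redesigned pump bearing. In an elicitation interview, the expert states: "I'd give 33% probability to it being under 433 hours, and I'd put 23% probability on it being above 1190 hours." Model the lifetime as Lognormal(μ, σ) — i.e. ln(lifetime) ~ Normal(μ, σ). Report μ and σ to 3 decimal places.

If T ~ Lognormal(μ,σ) then ln T ~ Normal(μ,σ), so the p-quantile of ln T is μ + z_p·σ.
ln(433) = 6.071 and ln(1190) = 7.082; z_{0.33} = -0.4399, z_{0.77} = 0.7388.
σ = (7.082 − 6.071)/(0.7388 − (-0.4399)) = 0.858.
μ = 6.071 − (-0.4399)·0.858 = 6.448.

μ ≈ 6.448, σ ≈ 0.858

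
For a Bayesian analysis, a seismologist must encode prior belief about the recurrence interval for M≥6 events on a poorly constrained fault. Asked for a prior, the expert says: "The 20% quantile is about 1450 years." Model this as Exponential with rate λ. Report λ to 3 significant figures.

P(T < 1450.0) = 1 − e^(−λ·1450.0) = 0.2, so λ = −ln(1−0.2)/1450.0 = −ln(0.8)/1450.0 = 0.000154.

λ ≈ 0.000154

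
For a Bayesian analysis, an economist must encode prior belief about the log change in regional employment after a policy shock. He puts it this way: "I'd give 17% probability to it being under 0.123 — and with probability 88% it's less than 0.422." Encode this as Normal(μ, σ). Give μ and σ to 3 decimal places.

For Normal(μ,σ), the p-quantile is μ + z_p·σ. Here z_{0.17} = -0.9542, z_{0.88} = 1.175.
So 0.123 = μ − 0.9542σ and 0.422 = μ + 1.175σ.
Subtracting: σ = (0.422 − 0.123)/(1.175 − (-0.9542)) = 0.140.
Then μ = 0.123 − (-0.9542)·0.140 = 0.257.

μ = 0.257, σ = 0.140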